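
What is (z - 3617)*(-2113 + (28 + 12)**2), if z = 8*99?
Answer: 1449225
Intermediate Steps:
z = 792
(z - 3617)*(-2113 + (28 + 12)**2) = (792 - 3617)*(-2113 + (28 + 12)**2) = -2825*(-2113 + 40**2) = -2825*(-2113 + 1600) = -2825*(-513) = 1449225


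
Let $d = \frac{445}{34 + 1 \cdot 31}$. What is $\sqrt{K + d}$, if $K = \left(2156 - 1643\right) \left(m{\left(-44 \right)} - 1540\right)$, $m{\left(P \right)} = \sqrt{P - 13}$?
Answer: $\frac{\sqrt{-133512223 + 86697 i \sqrt{57}}}{13} \approx 2.1787 + 888.83 i$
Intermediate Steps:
$m{\left(P \right)} = \sqrt{-13 + P}$
$d = \frac{89}{13}$ ($d = \frac{445}{34 + 31} = \frac{445}{65} = 445 \cdot \frac{1}{65} = \frac{89}{13} \approx 6.8462$)
$K = -790020 + 513 i \sqrt{57}$ ($K = \left(2156 - 1643\right) \left(\sqrt{-13 - 44} - 1540\right) = 513 \left(\sqrt{-57} - 1540\right) = 513 \left(i \sqrt{57} - 1540\right) = 513 \left(-1540 + i \sqrt{57}\right) = -790020 + 513 i \sqrt{57} \approx -7.9002 \cdot 10^{5} + 3873.1 i$)
$\sqrt{K + d} = \sqrt{\left(-790020 + 513 i \sqrt{57}\right) + \frac{89}{13}} = \sqrt{- \frac{10270171}{13} + 513 i \sqrt{57}}$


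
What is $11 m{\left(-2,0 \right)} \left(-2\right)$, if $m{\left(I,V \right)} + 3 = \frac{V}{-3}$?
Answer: $66$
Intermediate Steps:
$m{\left(I,V \right)} = -3 - \frac{V}{3}$ ($m{\left(I,V \right)} = -3 + \frac{V}{-3} = -3 + V \left(- \frac{1}{3}\right) = -3 - \frac{V}{3}$)
$11 m{\left(-2,0 \right)} \left(-2\right) = 11 \left(-3 - 0\right) \left(-2\right) = 11 \left(-3 + 0\right) \left(-2\right) = 11 \left(\left(-3\right) \left(-2\right)\right) = 11 \cdot 6 = 66$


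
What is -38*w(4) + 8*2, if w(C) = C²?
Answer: -592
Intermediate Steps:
-38*w(4) + 8*2 = -38*4² + 8*2 = -38*16 + 16 = -608 + 16 = -592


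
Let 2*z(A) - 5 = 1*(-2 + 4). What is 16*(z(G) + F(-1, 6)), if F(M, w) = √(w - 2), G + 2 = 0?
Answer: 88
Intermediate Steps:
G = -2 (G = -2 + 0 = -2)
F(M, w) = √(-2 + w)
z(A) = 7/2 (z(A) = 5/2 + (1*(-2 + 4))/2 = 5/2 + (1*2)/2 = 5/2 + (½)*2 = 5/2 + 1 = 7/2)
16*(z(G) + F(-1, 6)) = 16*(7/2 + √(-2 + 6)) = 16*(7/2 + √4) = 16*(7/2 + 2) = 16*(11/2) = 88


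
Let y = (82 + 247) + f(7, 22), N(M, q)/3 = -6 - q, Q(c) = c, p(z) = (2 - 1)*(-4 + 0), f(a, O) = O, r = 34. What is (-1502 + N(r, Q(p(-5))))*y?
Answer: -529308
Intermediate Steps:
p(z) = -4 (p(z) = 1*(-4) = -4)
N(M, q) = -18 - 3*q (N(M, q) = 3*(-6 - q) = -18 - 3*q)
y = 351 (y = (82 + 247) + 22 = 329 + 22 = 351)
(-1502 + N(r, Q(p(-5))))*y = (-1502 + (-18 - 3*(-4)))*351 = (-1502 + (-18 + 12))*351 = (-1502 - 6)*351 = -1508*351 = -529308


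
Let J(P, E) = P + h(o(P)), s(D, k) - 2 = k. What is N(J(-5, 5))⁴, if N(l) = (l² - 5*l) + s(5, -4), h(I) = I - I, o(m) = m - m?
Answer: 5308416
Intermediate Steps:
o(m) = 0
h(I) = 0
s(D, k) = 2 + k
J(P, E) = P (J(P, E) = P + 0 = P)
N(l) = -2 + l² - 5*l (N(l) = (l² - 5*l) + (2 - 4) = (l² - 5*l) - 2 = -2 + l² - 5*l)
N(J(-5, 5))⁴ = (-2 + (-5)² - 5*(-5))⁴ = (-2 + 25 + 25)⁴ = 48⁴ = 5308416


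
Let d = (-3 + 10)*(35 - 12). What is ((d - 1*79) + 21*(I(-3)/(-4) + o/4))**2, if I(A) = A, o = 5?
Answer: 15376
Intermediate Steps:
d = 161 (d = 7*23 = 161)
((d - 1*79) + 21*(I(-3)/(-4) + o/4))**2 = ((161 - 1*79) + 21*(-3/(-4) + 5/4))**2 = ((161 - 79) + 21*(-3*(-1/4) + 5*(1/4)))**2 = (82 + 21*(3/4 + 5/4))**2 = (82 + 21*2)**2 = (82 + 42)**2 = 124**2 = 15376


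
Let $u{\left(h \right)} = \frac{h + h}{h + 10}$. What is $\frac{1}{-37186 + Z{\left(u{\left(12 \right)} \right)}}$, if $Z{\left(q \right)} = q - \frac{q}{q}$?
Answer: $- \frac{11}{409045} \approx -2.6892 \cdot 10^{-5}$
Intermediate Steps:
$u{\left(h \right)} = \frac{2 h}{10 + h}$
$Z{\left(q \right)} = -1 + q$ ($Z{\left(q \right)} = q - 1 = -1 + q$)
$\frac{1}{-37186 + Z{\left(u{\left(12 \right)} \right)}} = \frac{1}{-37186 - \left(1 - \frac{24}{10 + 12}\right)} = \frac{1}{-37186 - \left(1 - \frac{24}{22}\right)} = \frac{1}{-37186 - \left(1 - \frac{12}{11}\right)} = \frac{1}{-37186 + \left(-1 + \frac{12}{11}\right)} = \frac{1}{-37186 + \frac{1}{11}} = \frac{1}{- \frac{409045}{11}} = - \frac{11}{409045}$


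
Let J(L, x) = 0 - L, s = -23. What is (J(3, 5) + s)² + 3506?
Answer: 4182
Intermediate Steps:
J(L, x) = -L
(J(3, 5) + s)² + 3506 = (-1*3 - 23)² + 3506 = (-3 - 23)² + 3506 = (-26)² + 3506 = 676 + 3506 = 4182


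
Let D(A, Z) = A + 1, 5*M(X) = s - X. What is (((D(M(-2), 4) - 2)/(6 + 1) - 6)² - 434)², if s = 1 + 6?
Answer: 239330337796/1500625 ≈ 1.5949e+5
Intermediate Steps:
s = 7
M(X) = 7/5 - X/5 (M(X) = (7 - X)/5 = 7/5 - X/5)
D(A, Z) = 1 + A
(((D(M(-2), 4) - 2)/(6 + 1) - 6)² - 434)² = ((((1 + (7/5 - ⅕*(-2))) - 2)/(6 + 1) - 6)² - 434)² = ((((1 + (7/5 + ⅖)) - 2)/7 - 6)² - 434)² = ((((1 + 9/5) - 2)*(⅐) - 6)² - 434)² = (((14/5 - 2)*(⅐) - 6)² - 434)² = (((⅘)*(⅐) - 6)² - 434)² = ((4/35 - 6)² - 434)² = ((-206/35)² - 434)² = (42436/1225 - 434)² = (-489214/1225)² = 239330337796/1500625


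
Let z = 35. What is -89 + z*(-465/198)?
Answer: -11299/66 ≈ -171.20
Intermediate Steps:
-89 + z*(-465/198) = -89 + 35*(-465/198) = -89 + 35*(-465*1/198) = -89 + 35*(-155/66) = -89 - 5425/66 = -11299/66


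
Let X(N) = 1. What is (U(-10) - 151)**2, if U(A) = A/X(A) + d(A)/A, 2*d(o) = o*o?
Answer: 27556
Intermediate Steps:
d(o) = o**2/2 (d(o) = (o*o)/2 = o**2/2)
U(A) = 3*A/2 (U(A) = A/1 + (A**2/2)/A = A*1 + A/2 = A + A/2 = 3*A/2)
(U(-10) - 151)**2 = ((3/2)*(-10) - 151)**2 = (-15 - 151)**2 = (-166)**2 = 27556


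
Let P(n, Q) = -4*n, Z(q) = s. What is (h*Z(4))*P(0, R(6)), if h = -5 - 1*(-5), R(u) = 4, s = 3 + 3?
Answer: 0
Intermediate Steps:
s = 6
Z(q) = 6
h = 0 (h = -5 + 5 = 0)
(h*Z(4))*P(0, R(6)) = (0*6)*(-4*0) = 0*0 = 0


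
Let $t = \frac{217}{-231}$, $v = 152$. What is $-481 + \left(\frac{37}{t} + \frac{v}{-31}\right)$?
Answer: $- \frac{16284}{31} \approx -525.29$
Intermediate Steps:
$t = - \frac{31}{33}$ ($t = 217 \left(- \frac{1}{231}\right) = - \frac{31}{33} \approx -0.93939$)
$-481 + \left(\frac{37}{t} + \frac{v}{-31}\right) = -481 + \left(\frac{37}{- \frac{31}{33}} + \frac{152}{-31}\right) = -481 + \left(37 \left(- \frac{33}{31}\right) + 152 \left(- \frac{1}{31}\right)\right) = -481 - \frac{1373}{31} = - \frac{16284}{31}$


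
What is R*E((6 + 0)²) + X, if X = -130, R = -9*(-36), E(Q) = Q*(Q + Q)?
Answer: 839678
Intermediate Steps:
E(Q) = 2*Q² (E(Q) = Q*(2*Q) = 2*Q²)
R = 324
R*E((6 + 0)²) + X = 324*(2*((6 + 0)²)²) - 130 = 324*(2*(6²)²) - 130 = 324*(2*36²) - 130 = 324*(2*1296) - 130 = 324*2592 - 130 = 839808 - 130 = 839678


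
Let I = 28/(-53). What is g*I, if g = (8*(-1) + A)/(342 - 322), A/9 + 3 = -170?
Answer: 2191/53 ≈ 41.340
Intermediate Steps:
A = -1557 (A = -27 + 9*(-170) = -27 - 1530 = -1557)
I = -28/53 (I = 28*(-1/53) = -28/53 ≈ -0.52830)
g = -313/4 (g = (8*(-1) - 1557)/(342 - 322) = (-8 - 1557)/20 = -1565*1/20 = -313/4 ≈ -78.250)
g*I = -313/4*(-28/53) = 2191/53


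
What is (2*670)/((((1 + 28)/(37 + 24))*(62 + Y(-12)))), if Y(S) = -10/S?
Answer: 490440/10933 ≈ 44.859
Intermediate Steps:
(2*670)/((((1 + 28)/(37 + 24))*(62 + Y(-12)))) = (2*670)/((((1 + 28)/(37 + 24))*(62 - 10/(-12)))) = 1340/(((29/61)*(62 - 10*(-1/12)))) = 1340/(((29*(1/61))*(62 + 5/6))) = 1340/(((29/61)*(377/6))) = 1340/(10933/366) = 1340*(366/10933) = 490440/10933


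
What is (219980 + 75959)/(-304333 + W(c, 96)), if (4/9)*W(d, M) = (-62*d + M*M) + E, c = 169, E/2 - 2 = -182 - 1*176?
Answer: -591878/617549 ≈ -0.95843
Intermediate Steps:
E = -712 (E = 4 + 2*(-182 - 1*176) = 4 + 2*(-182 - 176) = 4 + 2*(-358) = 4 - 716 = -712)
W(d, M) = -1602 - 279*d/2 + 9*M**2/4 (W(d, M) = 9*((-62*d + M*M) - 712)/4 = 9*((-62*d + M**2) - 712)/4 = 9*((M**2 - 62*d) - 712)/4 = 9*(-712 + M**2 - 62*d)/4 = -1602 - 279*d/2 + 9*M**2/4)
(219980 + 75959)/(-304333 + W(c, 96)) = (219980 + 75959)/(-304333 + (-1602 - 279/2*169 + (9/4)*96**2)) = 295939/(-304333 + (-1602 - 47151/2 + (9/4)*9216)) = 295939/(-304333 + (-1602 - 47151/2 + 20736)) = 295939/(-304333 - 8883/2) = 295939/(-617549/2) = 295939*(-2/617549) = -591878/617549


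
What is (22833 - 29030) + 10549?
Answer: 4352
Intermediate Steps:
(22833 - 29030) + 10549 = -6197 + 10549 = 4352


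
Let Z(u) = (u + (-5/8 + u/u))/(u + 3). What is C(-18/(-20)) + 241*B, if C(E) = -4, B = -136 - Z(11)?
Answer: -527613/16 ≈ -32976.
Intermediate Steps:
Z(u) = (3/8 + u)/(3 + u) (Z(u) = (u + (-5*⅛ + 1))/(3 + u) = (u + (-5/8 + 1))/(3 + u) = (u + 3/8)/(3 + u) = (3/8 + u)/(3 + u))
B = -2189/16 (B = -136 - (3/8 + 11)/(3 + 11) = -136 - 91/(14*8) = -136 - 1*13/16 = -136 - 13/16 = -2189/16 ≈ -136.81)
C(-18/(-20)) + 241*B = -4 + 241*(-2189/16) = -4 - 527549/16 = -527613/16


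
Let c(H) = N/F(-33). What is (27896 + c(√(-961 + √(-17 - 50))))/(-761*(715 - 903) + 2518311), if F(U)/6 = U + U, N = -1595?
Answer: 1004401/95809644 ≈ 0.010483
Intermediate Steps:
F(U) = 12*U (F(U) = 6*(U + U) = 6*(2*U) = 12*U)
c(H) = 145/36 (c(H) = -1595/(12*(-33)) = -1595/(-396) = -1595*(-1/396) = 145/36)
(27896 + c(√(-961 + √(-17 - 50))))/(-761*(715 - 903) + 2518311) = (27896 + 145/36)/(-761*(715 - 903) + 2518311) = 1004401/(36*(-761*(-188) + 2518311)) = 1004401/(36*(143068 + 2518311)) = (1004401/36)/2661379 = (1004401/36)*(1/2661379) = 1004401/95809644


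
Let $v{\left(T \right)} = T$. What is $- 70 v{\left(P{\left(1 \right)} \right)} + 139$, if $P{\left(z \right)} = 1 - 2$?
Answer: $209$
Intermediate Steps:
$P{\left(z \right)} = -1$ ($P{\left(z \right)} = 1 - 2 = -1$)
$- 70 v{\left(P{\left(1 \right)} \right)} + 139 = \left(-70\right) \left(-1\right) + 139 = 70 + 139 = 209$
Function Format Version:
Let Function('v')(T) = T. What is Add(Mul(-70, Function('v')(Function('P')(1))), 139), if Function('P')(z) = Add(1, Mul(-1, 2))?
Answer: 209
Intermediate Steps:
Function('P')(z) = -1 (Function('P')(z) = Add(1, -2) = -1)
Add(Mul(-70, Function('v')(Function('P')(1))), 139) = Add(Mul(-70, -1), 139) = Add(70, 139) = 209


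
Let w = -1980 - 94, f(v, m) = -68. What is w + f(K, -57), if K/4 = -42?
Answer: -2142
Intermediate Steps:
K = -168 (K = 4*(-42) = -168)
w = -2074
w + f(K, -57) = -2074 - 68 = -2142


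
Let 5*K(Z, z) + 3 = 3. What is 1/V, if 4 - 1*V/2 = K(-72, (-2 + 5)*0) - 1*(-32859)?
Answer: -1/65710 ≈ -1.5218e-5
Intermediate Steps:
K(Z, z) = 0 (K(Z, z) = -⅗ + (⅕)*3 = -⅗ + ⅗ = 0)
V = -65710 (V = 8 - 2*(0 - 1*(-32859)) = 8 - 2*(0 + 32859) = 8 - 2*32859 = 8 - 65718 = -65710)
1/V = 1/(-65710) = -1/65710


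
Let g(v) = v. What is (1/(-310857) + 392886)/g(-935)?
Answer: -122131363301/290651295 ≈ -420.20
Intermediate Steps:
(1/(-310857) + 392886)/g(-935) = (1/(-310857) + 392886)/(-935) = (-1/310857 + 392886)*(-1/935) = (122131363301/310857)*(-1/935) = -122131363301/290651295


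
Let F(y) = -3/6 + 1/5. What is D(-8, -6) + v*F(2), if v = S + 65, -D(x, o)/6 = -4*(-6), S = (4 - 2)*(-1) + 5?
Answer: -822/5 ≈ -164.40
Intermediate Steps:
F(y) = -3/10 (F(y) = -3*⅙ + 1*(⅕) = -½ + ⅕ = -3/10)
S = 3 (S = 2*(-1) + 5 = -2 + 5 = 3)
D(x, o) = -144 (D(x, o) = -(-24)*(-6) = -6*24 = -144)
v = 68 (v = 3 + 65 = 68)
D(-8, -6) + v*F(2) = -144 + 68*(-3/10) = -144 - 102/5 = -822/5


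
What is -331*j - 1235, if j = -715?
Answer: 235430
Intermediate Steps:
-331*j - 1235 = -331*(-715) - 1235 = 236665 - 1235 = 235430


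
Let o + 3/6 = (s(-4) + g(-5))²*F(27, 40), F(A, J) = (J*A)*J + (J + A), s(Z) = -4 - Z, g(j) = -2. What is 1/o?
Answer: 2/346135 ≈ 5.7781e-6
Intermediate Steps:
F(A, J) = A + J + A*J² (F(A, J) = (A*J)*J + (A + J) = A*J² + (A + J) = A + J + A*J²)
o = 346135/2 (o = -½ + ((-4 - 1*(-4)) - 2)²*(27 + 40 + 27*40²) = -½ + ((-4 + 4) - 2)²*(27 + 40 + 27*1600) = -½ + (0 - 2)²*(27 + 40 + 43200) = -½ + (-2)²*43267 = -½ + 4*43267 = -½ + 173068 = 346135/2 ≈ 1.7307e+5)
1/o = 1/(346135/2) = 2/346135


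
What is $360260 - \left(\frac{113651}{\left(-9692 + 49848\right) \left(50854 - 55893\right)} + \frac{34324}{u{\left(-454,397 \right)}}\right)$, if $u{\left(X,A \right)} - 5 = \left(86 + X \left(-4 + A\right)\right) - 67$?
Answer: $\frac{6502360845388955317}{18049068346716} \approx 3.6026 \cdot 10^{5}$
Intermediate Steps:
$u{\left(X,A \right)} = 24 + X \left(-4 + A\right)$ ($u{\left(X,A \right)} = 5 + \left(\left(86 + X \left(-4 + A\right)\right) - 67\right) = 5 + \left(19 + X \left(-4 + A\right)\right) = 24 + X \left(-4 + A\right)$)
$360260 - \left(\frac{113651}{\left(-9692 + 49848\right) \left(50854 - 55893\right)} + \frac{34324}{u{\left(-454,397 \right)}}\right) = 360260 - \left(\frac{113651}{\left(-9692 + 49848\right) \left(50854 - 55893\right)} + \frac{34324}{24 - -1816 + 397 \left(-454\right)}\right) = 360260 - \left(\frac{113651}{40156 \left(-5039\right)} + \frac{34324}{24 + 1816 - 180238}\right) = 360260 - \left(\frac{113651}{-202346084} + \frac{34324}{-178398}\right) = 360260 - \left(113651 \left(- \frac{1}{202346084}\right) + 34324 \left(- \frac{1}{178398}\right)\right) = 360260 - \left(- \frac{113651}{202346084} - \frac{17162}{89199}\right) = 360260 - - \frac{3482801049157}{18049068346716} = 360260 + \frac{3482801049157}{18049068346716} = \frac{6502360845388955317}{18049068346716}$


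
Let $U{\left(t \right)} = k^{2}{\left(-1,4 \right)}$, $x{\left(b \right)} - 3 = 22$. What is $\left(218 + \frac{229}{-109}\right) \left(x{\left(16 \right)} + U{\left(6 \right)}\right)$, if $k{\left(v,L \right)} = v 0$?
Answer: $\frac{588325}{109} \approx 5397.5$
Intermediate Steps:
$k{\left(v,L \right)} = 0$
$x{\left(b \right)} = 25$ ($x{\left(b \right)} = 3 + 22 = 25$)
$U{\left(t \right)} = 0$ ($U{\left(t \right)} = 0^{2} = 0$)
$\left(218 + \frac{229}{-109}\right) \left(x{\left(16 \right)} + U{\left(6 \right)}\right) = \left(218 + \frac{229}{-109}\right) \left(25 + 0\right) = \left(218 + 229 \left(- \frac{1}{109}\right)\right) 25 = \left(218 - \frac{229}{109}\right) 25 = \frac{23533}{109} \cdot 25 = \frac{588325}{109}$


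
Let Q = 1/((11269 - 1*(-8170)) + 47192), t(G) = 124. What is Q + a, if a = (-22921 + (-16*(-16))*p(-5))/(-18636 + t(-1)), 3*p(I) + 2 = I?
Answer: 4701205741/3700419216 ≈ 1.2705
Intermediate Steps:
p(I) = -⅔ + I/3
a = 70555/55536 (a = (-22921 + (-16*(-16))*(-⅔ + (⅓)*(-5)))/(-18636 + 124) = (-22921 + 256*(-⅔ - 5/3))/(-18512) = (-22921 + 256*(-7/3))*(-1/18512) = (-22921 - 1792/3)*(-1/18512) = -70555/3*(-1/18512) = 70555/55536 ≈ 1.2704)
Q = 1/66631 (Q = 1/((11269 + 8170) + 47192) = 1/(19439 + 47192) = 1/66631 ≈ 1.5008e-5)
Q + a = 1/66631 + 70555/55536 = 4701205741/3700419216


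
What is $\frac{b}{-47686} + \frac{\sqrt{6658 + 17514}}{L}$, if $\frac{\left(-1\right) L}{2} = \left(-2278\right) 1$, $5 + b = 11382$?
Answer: $- \frac{11377}{47686} + \frac{\sqrt{6043}}{2278} \approx -0.20446$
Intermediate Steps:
$b = 11377$ ($b = -5 + 11382 = 11377$)
$L = 4556$ ($L = - 2 \left(\left(-2278\right) 1\right) = \left(-2\right) \left(-2278\right) = 4556$)
$\frac{b}{-47686} + \frac{\sqrt{6658 + 17514}}{L} = \frac{11377}{-47686} + \frac{\sqrt{6658 + 17514}}{4556} = 11377 \left(- \frac{1}{47686}\right) + \sqrt{24172} \cdot \frac{1}{4556} = - \frac{11377}{47686} + 2 \sqrt{6043} \cdot \frac{1}{4556} = - \frac{11377}{47686} + \frac{\sqrt{6043}}{2278}$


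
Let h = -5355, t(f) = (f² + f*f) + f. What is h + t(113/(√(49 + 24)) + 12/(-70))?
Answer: -447596899/89425 + 1243*√73/2555 ≈ -5001.1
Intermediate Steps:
t(f) = f + 2*f² (t(f) = (f² + f²) + f = 2*f² + f = f + 2*f²)
h + t(113/(√(49 + 24)) + 12/(-70)) = -5355 + (113/(√(49 + 24)) + 12/(-70))*(1 + 2*(113/(√(49 + 24)) + 12/(-70))) = -5355 + (113/(√73) + 12*(-1/70))*(1 + 2*(113/(√73) + 12*(-1/70))) = -5355 + (113*(√73/73) - 6/35)*(1 + 2*(113*(√73/73) - 6/35)) = -5355 + (113*√73/73 - 6/35)*(1 + 2*(113*√73/73 - 6/35)) = -5355 + (-6/35 + 113*√73/73)*(1 + 2*(-6/35 + 113*√73/73)) = -5355 + (-6/35 + 113*√73/73)*(1 + (-12/35 + 226*√73/73)) = -5355 + (-6/35 + 113*√73/73)*(23/35 + 226*√73/73)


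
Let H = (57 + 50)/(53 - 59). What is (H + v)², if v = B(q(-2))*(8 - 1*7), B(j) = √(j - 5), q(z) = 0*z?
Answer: 11269/36 - 107*I*√5/3 ≈ 313.03 - 79.753*I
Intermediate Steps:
q(z) = 0
B(j) = √(-5 + j)
H = -107/6 (H = 107/(-6) = 107*(-⅙) = -107/6 ≈ -17.833)
v = I*√5 (v = √(-5 + 0)*(8 - 1*7) = √(-5)*(8 - 7) = (I*√5)*1 = I*√5 ≈ 2.2361*I)
(H + v)² = (-107/6 + I*√5)²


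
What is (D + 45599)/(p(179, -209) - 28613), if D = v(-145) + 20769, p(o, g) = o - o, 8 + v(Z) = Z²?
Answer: -87385/28613 ≈ -3.0540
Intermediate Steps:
v(Z) = -8 + Z²
p(o, g) = 0
D = 41786 (D = (-8 + (-145)²) + 20769 = (-8 + 21025) + 20769 = 21017 + 20769 = 41786)
(D + 45599)/(p(179, -209) - 28613) = (41786 + 45599)/(0 - 28613) = 87385/(-28613) = 87385*(-1/28613) = -87385/28613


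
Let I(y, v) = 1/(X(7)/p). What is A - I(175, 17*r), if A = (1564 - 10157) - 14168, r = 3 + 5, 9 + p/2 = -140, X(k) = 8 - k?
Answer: -22463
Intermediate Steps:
p = -298 (p = -18 + 2*(-140) = -18 - 280 = -298)
r = 8
I(y, v) = -298 (I(y, v) = 1/((8 - 1*7)/(-298)) = 1/((8 - 7)*(-1/298)) = 1/(1*(-1/298)) = 1/(-1/298) = -298)
A = -22761 (A = -8593 - 14168 = -22761)
A - I(175, 17*r) = -22761 - 1*(-298) = -22761 + 298 = -22463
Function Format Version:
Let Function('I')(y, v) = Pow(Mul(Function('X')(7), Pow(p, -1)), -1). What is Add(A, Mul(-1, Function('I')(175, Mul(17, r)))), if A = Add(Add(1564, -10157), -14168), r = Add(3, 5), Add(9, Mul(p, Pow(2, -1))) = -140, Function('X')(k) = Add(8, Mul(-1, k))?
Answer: -22463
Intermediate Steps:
p = -298 (p = Add(-18, Mul(2, -140)) = Add(-18, -280) = -298)
r = 8
Function('I')(y, v) = -298 (Function('I')(y, v) = Pow(Mul(Add(8, Mul(-1, 7)), Pow(-298, -1)), -1) = Pow(Mul(Add(8, -7), Rational(-1, 298)), -1) = Pow(Mul(1, Rational(-1, 298)), -1) = Pow(Rational(-1, 298), -1) = -298)
A = -22761 (A = Add(-8593, -14168) = -22761)
Add(A, Mul(-1, Function('I')(175, Mul(17, r)))) = Add(-22761, Mul(-1, -298)) = Add(-22761, 298) = -22463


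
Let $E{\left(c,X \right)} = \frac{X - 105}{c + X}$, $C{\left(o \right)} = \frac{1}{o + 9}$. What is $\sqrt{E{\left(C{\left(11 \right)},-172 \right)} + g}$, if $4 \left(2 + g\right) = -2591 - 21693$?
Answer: $\frac{29 i \sqrt{85380053}}{3439} \approx 77.919 i$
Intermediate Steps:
$C{\left(o \right)} = \frac{1}{9 + o}$
$g = -6073$ ($g = -2 + \frac{-2591 - 21693}{4} = -2 + \frac{1}{4} \left(-24284\right) = -2 - 6071 = -6073$)
$E{\left(c,X \right)} = \frac{-105 + X}{X + c}$
$\sqrt{E{\left(C{\left(11 \right)},-172 \right)} + g} = \sqrt{\frac{-105 - 172}{-172 + \frac{1}{9 + 11}} - 6073} = \sqrt{\frac{1}{-172 + \frac{1}{20}} \left(-277\right) - 6073} = \sqrt{\frac{1}{- \frac{3439}{20}} \left(-277\right) - 6073} = \sqrt{\left(- \frac{20}{3439}\right) \left(-277\right) - 6073} = \sqrt{\frac{5540}{3439} - 6073} = \sqrt{- \frac{20879507}{3439}} = \frac{29 i \sqrt{85380053}}{3439}$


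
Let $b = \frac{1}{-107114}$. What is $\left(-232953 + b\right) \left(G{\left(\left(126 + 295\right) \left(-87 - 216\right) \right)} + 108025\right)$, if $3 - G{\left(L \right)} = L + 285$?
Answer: $- \frac{2935739734781879}{53557} \approx -5.4815 \cdot 10^{10}$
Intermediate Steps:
$G{\left(L \right)} = -282 - L$ ($G{\left(L \right)} = 3 - \left(L + 285\right) = 3 - \left(285 + L\right) = -282 - L$)
$b = - \frac{1}{107114} \approx -9.3359 \cdot 10^{-6}$
$\left(-232953 + b\right) \left(G{\left(\left(126 + 295\right) \left(-87 - 216\right) \right)} + 108025\right) = \left(-232953 - \frac{1}{107114}\right) \left(\left(-282 - \left(126 + 295\right) \left(-87 - 216\right)\right) + 108025\right) = - \frac{24952527643 \left(\left(-282 - 421 \left(-303\right)\right) + 108025\right)}{107114} = - \frac{24952527643 \left(\left(-282 - -127563\right) + 108025\right)}{107114} = - \frac{24952527643 \left(\left(-282 + 127563\right) + 108025\right)}{107114} = - \frac{24952527643 \left(127281 + 108025\right)}{107114} = \left(- \frac{24952527643}{107114}\right) 235306 = - \frac{2935739734781879}{53557}$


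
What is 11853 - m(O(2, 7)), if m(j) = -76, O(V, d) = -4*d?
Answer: 11929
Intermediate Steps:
11853 - m(O(2, 7)) = 11853 - 1*(-76) = 11853 + 76 = 11929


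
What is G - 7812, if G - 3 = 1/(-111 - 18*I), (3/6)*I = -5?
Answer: -538820/69 ≈ -7809.0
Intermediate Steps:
I = -10 (I = 2*(-5) = -10)
G = 208/69 (G = 3 + 1/(-111 - 18*(-10)) = 3 + 1/(-111 + 180) = 3 + 1/69 = 208/69 ≈ 3.0145)
G - 7812 = 208/69 - 7812 = -538820/69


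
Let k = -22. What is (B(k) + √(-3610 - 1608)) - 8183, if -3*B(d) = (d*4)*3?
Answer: -8095 + I*√5218 ≈ -8095.0 + 72.236*I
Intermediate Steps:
B(d) = -4*d (B(d) = -d*4*3/3 = -4*d*3/3 = -4*d)
(B(k) + √(-3610 - 1608)) - 8183 = (-4*(-22) + √(-3610 - 1608)) - 8183 = (88 + √(-5218)) - 8183 = (88 + I*√5218) - 8183 = -8095 + I*√5218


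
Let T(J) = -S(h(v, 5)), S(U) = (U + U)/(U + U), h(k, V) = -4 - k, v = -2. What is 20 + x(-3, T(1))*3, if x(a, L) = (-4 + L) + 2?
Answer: 11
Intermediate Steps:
S(U) = 1 (S(U) = (2*U)/((2*U)) = (2*U)*(1/(2*U)) = 1)
T(J) = -1 (T(J) = -1*1 = -1)
x(a, L) = -2 + L
20 + x(-3, T(1))*3 = 20 + (-2 - 1)*3 = 20 - 3*3 = 20 - 9 = 11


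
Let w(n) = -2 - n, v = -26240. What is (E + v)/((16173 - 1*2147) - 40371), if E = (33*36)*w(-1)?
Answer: 27428/26345 ≈ 1.0411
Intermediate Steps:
E = -1188 (E = (33*36)*(-2 - 1*(-1)) = 1188*(-2 + 1) = 1188*(-1) = -1188)
(E + v)/((16173 - 1*2147) - 40371) = (-1188 - 26240)/((16173 - 1*2147) - 40371) = -27428/((16173 - 2147) - 40371) = -27428/(14026 - 40371) = -27428/(-26345) = -27428*(-1/26345) = 27428/26345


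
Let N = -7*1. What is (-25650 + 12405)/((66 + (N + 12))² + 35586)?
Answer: -13245/40627 ≈ -0.32601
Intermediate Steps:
N = -7
(-25650 + 12405)/((66 + (N + 12))² + 35586) = (-25650 + 12405)/((66 + (-7 + 12))² + 35586) = -13245/((66 + 5)² + 35586) = -13245/(71² + 35586) = -13245/(5041 + 35586) = -13245/40627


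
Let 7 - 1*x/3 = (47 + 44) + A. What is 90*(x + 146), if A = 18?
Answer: -14400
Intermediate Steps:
x = -306 (x = 21 - 3*((47 + 44) + 18) = 21 - 3*(91 + 18) = 21 - 3*109 = 21 - 327 = -306)
90*(x + 146) = 90*(-306 + 146) = 90*(-160) = -14400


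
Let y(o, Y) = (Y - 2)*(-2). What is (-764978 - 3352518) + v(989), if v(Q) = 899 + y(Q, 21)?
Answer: -4116635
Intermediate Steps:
y(o, Y) = 4 - 2*Y (y(o, Y) = (-2 + Y)*(-2) = 4 - 2*Y)
v(Q) = 861 (v(Q) = 899 + (4 - 2*21) = 899 + (4 - 42) = 899 - 38 = 861)
(-764978 - 3352518) + v(989) = (-764978 - 3352518) + 861 = -4117496 + 861 = -4116635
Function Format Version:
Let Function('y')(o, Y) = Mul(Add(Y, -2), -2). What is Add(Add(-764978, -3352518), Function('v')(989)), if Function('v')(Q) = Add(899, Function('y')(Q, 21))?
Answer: -4116635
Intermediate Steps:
Function('y')(o, Y) = Add(4, Mul(-2, Y)) (Function('y')(o, Y) = Mul(Add(-2, Y), -2) = Add(4, Mul(-2, Y)))
Function('v')(Q) = 861 (Function('v')(Q) = Add(899, Add(4, Mul(-2, 21))) = Add(899, Add(4, -42)) = Add(899, -38) = 861)
Add(Add(-764978, -3352518), Function('v')(989)) = Add(Add(-764978, -3352518), 861) = Add(-4117496, 861) = -4116635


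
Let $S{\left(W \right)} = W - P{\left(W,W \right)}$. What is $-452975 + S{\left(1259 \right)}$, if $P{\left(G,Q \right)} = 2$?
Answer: $-451718$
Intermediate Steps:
$S{\left(W \right)} = -2 + W$ ($S{\left(W \right)} = W - 2 = -2 + W$)
$-452975 + S{\left(1259 \right)} = -452975 + \left(-2 + 1259\right) = -452975 + 1257 = -451718$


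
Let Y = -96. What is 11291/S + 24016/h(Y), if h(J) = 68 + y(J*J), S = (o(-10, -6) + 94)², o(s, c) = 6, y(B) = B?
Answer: 86246411/23210000 ≈ 3.7159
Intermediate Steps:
S = 10000 (S = (6 + 94)² = 100² = 10000)
h(J) = 68 + J² (h(J) = 68 + J*J = 68 + J²)
11291/S + 24016/h(Y) = 11291/10000 + 24016/(68 + (-96)²) = 11291*(1/10000) + 24016/(68 + 9216) = 11291/10000 + 24016/9284 = 11291/10000 + 24016*(1/9284) = 11291/10000 + 6004/2321 = 86246411/23210000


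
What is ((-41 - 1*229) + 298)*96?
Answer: 2688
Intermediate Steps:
((-41 - 1*229) + 298)*96 = ((-41 - 229) + 298)*96 = (-270 + 298)*96 = 28*96 = 2688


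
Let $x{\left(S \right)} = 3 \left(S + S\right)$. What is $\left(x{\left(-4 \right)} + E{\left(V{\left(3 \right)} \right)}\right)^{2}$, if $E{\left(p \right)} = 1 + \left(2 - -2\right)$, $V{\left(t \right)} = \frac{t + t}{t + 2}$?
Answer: $361$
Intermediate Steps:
$x{\left(S \right)} = 6 S$ ($x{\left(S \right)} = 3 \cdot 2 S = 6 S$)
$V{\left(t \right)} = \frac{2 t}{2 + t}$
$E{\left(p \right)} = 5$ ($E{\left(p \right)} = 1 + \left(2 + 2\right) = 1 + 4 = 5$)
$\left(x{\left(-4 \right)} + E{\left(V{\left(3 \right)} \right)}\right)^{2} = \left(6 \left(-4\right) + 5\right)^{2} = \left(-24 + 5\right)^{2} = \left(-19\right)^{2} = 361$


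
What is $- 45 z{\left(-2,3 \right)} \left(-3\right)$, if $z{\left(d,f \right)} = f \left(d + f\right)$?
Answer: $405$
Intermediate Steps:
$- 45 z{\left(-2,3 \right)} \left(-3\right) = - 45 \cdot 3 \left(-2 + 3\right) \left(-3\right) = - 45 \cdot 3 \cdot 1 \left(-3\right) = \left(-45\right) 3 \left(-3\right) = \left(-135\right) \left(-3\right) = 405$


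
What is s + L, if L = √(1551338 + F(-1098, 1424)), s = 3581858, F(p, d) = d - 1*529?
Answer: 3581858 + √1552233 ≈ 3.5831e+6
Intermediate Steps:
F(p, d) = -529 + d (F(p, d) = d - 529 = -529 + d)
L = √1552233 (L = √(1551338 + (-529 + 1424)) = √(1551338 + 895) = √1552233 ≈ 1245.9)
s + L = 3581858 + √1552233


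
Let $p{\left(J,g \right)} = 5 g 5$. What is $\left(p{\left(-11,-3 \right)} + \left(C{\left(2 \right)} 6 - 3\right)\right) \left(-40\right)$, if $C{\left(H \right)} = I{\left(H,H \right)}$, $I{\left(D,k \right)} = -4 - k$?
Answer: $4560$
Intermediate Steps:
$C{\left(H \right)} = -4 - H$
$p{\left(J,g \right)} = 25 g$
$\left(p{\left(-11,-3 \right)} + \left(C{\left(2 \right)} 6 - 3\right)\right) \left(-40\right) = \left(25 \left(-3\right) + \left(\left(-4 - 2\right) 6 - 3\right)\right) \left(-40\right) = \left(-75 + \left(\left(-4 - 2\right) 6 - 3\right)\right) \left(-40\right) = \left(-75 - 39\right) \left(-40\right) = \left(-114\right) \left(-40\right) = 4560$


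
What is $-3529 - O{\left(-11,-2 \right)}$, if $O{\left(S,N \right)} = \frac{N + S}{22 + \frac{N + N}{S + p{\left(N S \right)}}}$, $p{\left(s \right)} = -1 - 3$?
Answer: $- \frac{1178491}{334} \approx -3528.4$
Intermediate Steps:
$p{\left(s \right)} = -4$ ($p{\left(s \right)} = -1 - 3 = -4$)
$O{\left(S,N \right)} = \frac{N + S}{22 + \frac{2 N}{-4 + S}}$ ($O{\left(S,N \right)} = \frac{N + S}{22 + \frac{N + N}{S - 4}} = \frac{N + S}{22 + \frac{2 N}{-4 + S}}$)
$-3529 - O{\left(-11,-2 \right)} = -3529 - \frac{\left(-11\right)^{2} - -8 - -44 - -22}{2 \left(-44 - 2 + 11 \left(-11\right)\right)} = -3529 - \frac{121 + 8 + 44 + 22}{2 \left(-44 - 2 - 121\right)} = -3529 - \frac{1}{2} \frac{1}{-167} \cdot 195 = -3529 - \frac{1}{2} \left(- \frac{1}{167}\right) 195 = -3529 - - \frac{195}{334} = -3529 + \frac{195}{334} = - \frac{1178491}{334}$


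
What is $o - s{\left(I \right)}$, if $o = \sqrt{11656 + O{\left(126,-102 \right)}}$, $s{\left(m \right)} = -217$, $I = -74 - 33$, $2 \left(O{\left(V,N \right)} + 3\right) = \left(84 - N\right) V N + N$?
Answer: $217 + i \sqrt{1183634} \approx 217.0 + 1087.9 i$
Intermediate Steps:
$O{\left(V,N \right)} = -3 + \frac{N}{2} + \frac{N V \left(84 - N\right)}{2}$ ($O{\left(V,N \right)} = -3 + \frac{\left(84 - N\right) V N + N}{2} = -3 + \frac{V \left(84 - N\right) N + N}{2} = -3 + \frac{N V \left(84 - N\right) + N}{2} = -3 + \frac{N + N V \left(84 - N\right)}{2} = -3 + \left(\frac{N}{2} + \frac{N V \left(84 - N\right)}{2}\right) = -3 + \frac{N}{2} + \frac{N V \left(84 - N\right)}{2}$)
$I = -107$
$o = i \sqrt{1183634}$ ($o = \sqrt{11656 + \left(-3 + \frac{1}{2} \left(-102\right) + 42 \left(-102\right) 126 - 63 \left(-102\right)^{2}\right)} = \sqrt{11656 - \left(539838 + 655452\right)} = \sqrt{11656 - 1195290} = \sqrt{-1183634} = i \sqrt{1183634} \approx 1087.9 i$)
$o - s{\left(I \right)} = i \sqrt{1183634} - -217 = i \sqrt{1183634} + 217 = 217 + i \sqrt{1183634}$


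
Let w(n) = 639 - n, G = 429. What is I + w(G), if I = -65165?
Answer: -64955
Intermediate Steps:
I + w(G) = -65165 + (639 - 1*429) = -65165 + (639 - 429) = -65165 + 210 = -64955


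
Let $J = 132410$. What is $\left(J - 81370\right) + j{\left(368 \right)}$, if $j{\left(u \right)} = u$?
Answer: $51408$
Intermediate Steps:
$\left(J - 81370\right) + j{\left(368 \right)} = \left(132410 - 81370\right) + 368 = 51040 + 368 = 51408$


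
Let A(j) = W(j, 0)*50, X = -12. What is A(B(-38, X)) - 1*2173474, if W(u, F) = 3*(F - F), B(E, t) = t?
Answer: -2173474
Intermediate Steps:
W(u, F) = 0 (W(u, F) = 3*0 = 0)
A(j) = 0 (A(j) = 0*50 = 0)
A(B(-38, X)) - 1*2173474 = 0 - 1*2173474 = 0 - 2173474 = -2173474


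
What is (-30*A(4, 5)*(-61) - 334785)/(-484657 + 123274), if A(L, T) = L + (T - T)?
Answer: 109155/120461 ≈ 0.90614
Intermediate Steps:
A(L, T) = L (A(L, T) = L + 0 = L)
(-30*A(4, 5)*(-61) - 334785)/(-484657 + 123274) = (-30*4*(-61) - 334785)/(-484657 + 123274) = (-120*(-61) - 334785)/(-361383) = (7320 - 334785)*(-1/361383) = -327465*(-1/361383) = 109155/120461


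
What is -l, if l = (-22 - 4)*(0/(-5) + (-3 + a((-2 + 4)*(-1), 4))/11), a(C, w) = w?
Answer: 26/11 ≈ 2.3636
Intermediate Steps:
l = -26/11 (l = (-22 - 4)*(0/(-5) + (-3 + 4)/11) = -26*(0*(-⅕) + 1*(1/11)) = -26*(0 + 1/11) = -26*1/11 = -26/11 ≈ -2.3636)
-l = -1*(-26/11) = 26/11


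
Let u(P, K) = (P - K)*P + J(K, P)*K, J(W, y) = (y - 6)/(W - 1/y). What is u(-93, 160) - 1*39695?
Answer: -242039366/14881 ≈ -16265.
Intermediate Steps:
J(W, y) = (-6 + y)/(W - 1/y)
u(P, K) = P*(P - K) + K*P*(-6 + P)/(-1 + K*P) (u(P, K) = (P - K)*P + (P*(-6 + P)/(-1 + K*P))*K = P*(P - K) + K*P*(-6 + P)/(-1 + K*P))
u(-93, 160) - 1*39695 = -93*(160*(-6 - 93) + (-1 + 160*(-93))*(-93 - 1*160))/(-1 + 160*(-93)) - 1*39695 = -93*(160*(-99) + (-1 - 14880)*(-93 - 160))/(-1 - 14880) - 39695 = -93*(-15840 - 14881*(-253))/(-14881) - 39695 = -93*(-1/14881)*(-15840 + 3764893) - 39695 = -93*(-1/14881)*3749053 - 39695 = 348661929/14881 - 39695 = -242039366/14881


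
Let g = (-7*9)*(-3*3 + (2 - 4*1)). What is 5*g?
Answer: 3465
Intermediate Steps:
g = 693 (g = -63*(-9 + (2 - 4)) = -63*(-9 - 2) = -63*(-11) = 693)
5*g = 5*693 = 3465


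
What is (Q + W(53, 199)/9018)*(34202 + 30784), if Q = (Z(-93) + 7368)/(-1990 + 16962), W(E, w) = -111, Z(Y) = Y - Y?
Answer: 58471814191/1875243 ≈ 31181.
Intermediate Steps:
Z(Y) = 0
Q = 1842/3743 (Q = (0 + 7368)/(-1990 + 16962) = 7368/14972 = 7368*(1/14972) = 1842/3743 ≈ 0.49212)
(Q + W(53, 199)/9018)*(34202 + 30784) = (1842/3743 - 111/9018)*(34202 + 30784) = (1842/3743 - 111*1/9018)*64986 = (1842/3743 - 37/3006)*64986 = (5398561/11251458)*64986 = 58471814191/1875243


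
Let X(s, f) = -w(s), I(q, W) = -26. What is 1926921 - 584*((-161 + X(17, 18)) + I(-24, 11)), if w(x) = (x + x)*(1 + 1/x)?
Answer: 2057153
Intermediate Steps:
w(x) = 2*x*(1 + 1/x) (w(x) = (2*x)*(1 + 1/x) = 2*x*(1 + 1/x))
X(s, f) = -2 - 2*s (X(s, f) = -(2 + 2*s) = -2 - 2*s)
1926921 - 584*((-161 + X(17, 18)) + I(-24, 11)) = 1926921 - 584*((-161 + (-2 - 2*17)) - 26) = 1926921 - 584*((-161 + (-2 - 34)) - 26) = 1926921 - 584*((-161 - 36) - 26) = 1926921 - 584*(-197 - 26) = 1926921 - 584*(-223) = 1926921 - 1*(-130232) = 1926921 + 130232 = 2057153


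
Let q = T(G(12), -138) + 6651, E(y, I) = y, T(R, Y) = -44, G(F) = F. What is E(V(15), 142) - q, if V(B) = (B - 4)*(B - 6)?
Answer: -6508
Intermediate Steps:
V(B) = (-6 + B)*(-4 + B) (V(B) = (-4 + B)*(-6 + B) = (-6 + B)*(-4 + B))
q = 6607 (q = -44 + 6651 = 6607)
E(V(15), 142) - q = (24 + 15**2 - 10*15) - 1*6607 = (24 + 225 - 150) - 6607 = 99 - 6607 = -6508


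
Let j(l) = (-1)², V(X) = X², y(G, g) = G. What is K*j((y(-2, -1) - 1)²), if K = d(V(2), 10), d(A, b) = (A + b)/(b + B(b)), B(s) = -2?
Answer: 7/4 ≈ 1.7500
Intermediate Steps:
d(A, b) = (A + b)/(-2 + b) (d(A, b) = (A + b)/(b - 2) = (A + b)/(-2 + b))
j(l) = 1
K = 7/4 (K = (2² + 10)/(-2 + 10) = (4 + 10)/8 = (⅛)*14 = 7/4 ≈ 1.7500)
K*j((y(-2, -1) - 1)²) = (7/4)*1 = 7/4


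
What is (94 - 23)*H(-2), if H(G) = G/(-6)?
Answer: 71/3 ≈ 23.667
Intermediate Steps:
H(G) = -G/6 (H(G) = G*(-⅙) = -G/6)
(94 - 23)*H(-2) = (94 - 23)*(-⅙*(-2)) = 71*(⅓) = 71/3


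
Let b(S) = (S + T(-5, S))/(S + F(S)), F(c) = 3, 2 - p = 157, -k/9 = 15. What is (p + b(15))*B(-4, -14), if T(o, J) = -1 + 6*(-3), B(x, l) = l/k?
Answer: -19558/1215 ≈ -16.097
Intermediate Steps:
k = -135 (k = -9*15 = -135)
p = -155 (p = 2 - 1*157 = 2 - 157 = -155)
B(x, l) = -l/135 (B(x, l) = l/(-135) = l*(-1/135) = -l/135)
T(o, J) = -19 (T(o, J) = -1 - 18 = -19)
b(S) = (-19 + S)/(3 + S) (b(S) = (S - 19)/(S + 3) = (-19 + S)/(3 + S))
(p + b(15))*B(-4, -14) = (-155 + (-19 + 15)/(3 + 15))*(-1/135*(-14)) = (-155 - 4/18)*(14/135) = (-155 + (1/18)*(-4))*(14/135) = (-155 - 2/9)*(14/135) = -1397/9*14/135 = -19558/1215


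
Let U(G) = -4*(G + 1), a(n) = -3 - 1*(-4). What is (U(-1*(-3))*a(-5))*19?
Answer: -304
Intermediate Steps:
a(n) = 1 (a(n) = -3 + 4 = 1)
U(G) = -4 - 4*G (U(G) = -4*(1 + G) = -4 - 4*G)
(U(-1*(-3))*a(-5))*19 = ((-4 - (-4)*(-3))*1)*19 = ((-4 - 4*3)*1)*19 = ((-4 - 12)*1)*19 = -16*1*19 = -16*19 = -304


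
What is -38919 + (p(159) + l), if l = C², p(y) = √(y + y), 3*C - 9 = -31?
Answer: -349787/9 + √318 ≈ -38847.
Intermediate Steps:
C = -22/3 (C = 3 + (⅓)*(-31) = 3 - 31/3 = -22/3 ≈ -7.3333)
p(y) = √2*√y (p(y) = √(2*y) = √2*√y)
l = 484/9 (l = (-22/3)² = 484/9 ≈ 53.778)
-38919 + (p(159) + l) = -38919 + (√2*√159 + 484/9) = -38919 + (√318 + 484/9) = -38919 + (484/9 + √318) = -349787/9 + √318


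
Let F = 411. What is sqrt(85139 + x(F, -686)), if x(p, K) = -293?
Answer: sqrt(84846) ≈ 291.28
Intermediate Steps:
sqrt(85139 + x(F, -686)) = sqrt(85139 - 293) = sqrt(84846)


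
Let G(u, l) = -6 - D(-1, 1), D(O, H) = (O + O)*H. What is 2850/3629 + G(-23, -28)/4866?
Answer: 364568/464703 ≈ 0.78452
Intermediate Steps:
D(O, H) = 2*H*O (D(O, H) = (2*O)*H = 2*H*O)
G(u, l) = -4 (G(u, l) = -6 - 2*(-1) = -6 - 1*(-2) = -6 + 2 = -4)
2850/3629 + G(-23, -28)/4866 = 2850/3629 - 4/4866 = 2850*(1/3629) - 4*1/4866 = 150/191 - 2/2433 = 364568/464703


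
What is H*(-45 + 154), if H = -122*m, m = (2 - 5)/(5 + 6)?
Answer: 39894/11 ≈ 3626.7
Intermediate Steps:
m = -3/11 ≈ -0.27273
H = 366/11 (H = -122*(-3/11) = 366/11 ≈ 33.273)
H*(-45 + 154) = 366*(-45 + 154)/11 = (366/11)*109 = 39894/11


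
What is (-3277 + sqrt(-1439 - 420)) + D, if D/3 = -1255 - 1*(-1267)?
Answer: -3241 + 13*I*sqrt(11) ≈ -3241.0 + 43.116*I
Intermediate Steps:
D = 36 (D = 3*(-1255 - 1*(-1267)) = 3*(-1255 + 1267) = 3*12 = 36)
(-3277 + sqrt(-1439 - 420)) + D = (-3277 + sqrt(-1439 - 420)) + 36 = (-3277 + sqrt(-1859)) + 36 = (-3277 + 13*I*sqrt(11)) + 36 = -3241 + 13*I*sqrt(11)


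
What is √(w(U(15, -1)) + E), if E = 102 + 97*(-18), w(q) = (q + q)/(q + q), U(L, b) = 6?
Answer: I*√1643 ≈ 40.534*I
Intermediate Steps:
w(q) = 1 (w(q) = (2*q)/((2*q)) = (2*q)*(1/(2*q)) = 1)
E = -1644 (E = 102 - 1746 = -1644)
√(w(U(15, -1)) + E) = √(1 - 1644) = √(-1643) = I*√1643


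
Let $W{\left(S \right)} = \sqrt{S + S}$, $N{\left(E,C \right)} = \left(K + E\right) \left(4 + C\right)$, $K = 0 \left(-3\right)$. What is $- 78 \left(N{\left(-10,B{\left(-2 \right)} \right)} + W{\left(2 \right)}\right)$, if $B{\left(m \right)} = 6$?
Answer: $7644$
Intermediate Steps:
$K = 0$
$N{\left(E,C \right)} = E \left(4 + C\right)$ ($N{\left(E,C \right)} = \left(0 + E\right) \left(4 + C\right) = E \left(4 + C\right)$)
$W{\left(S \right)} = \sqrt{2} \sqrt{S}$ ($W{\left(S \right)} = \sqrt{2 S} = \sqrt{2} \sqrt{S}$)
$- 78 \left(N{\left(-10,B{\left(-2 \right)} \right)} + W{\left(2 \right)}\right) = - 78 \left(- 10 \left(4 + 6\right) + \sqrt{2} \sqrt{2}\right) = - 78 \left(\left(-10\right) 10 + 2\right) = - 78 \left(-100 + 2\right) = \left(-78\right) \left(-98\right) = 7644$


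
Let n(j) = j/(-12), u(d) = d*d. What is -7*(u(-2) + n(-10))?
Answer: -203/6 ≈ -33.833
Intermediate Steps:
u(d) = d**2
n(j) = -j/12 (n(j) = j*(-1/12) = -j/12)
-7*(u(-2) + n(-10)) = -7*((-2)**2 - 1/12*(-10)) = -7*(4 + 5/6) = -7*29/6 = -203/6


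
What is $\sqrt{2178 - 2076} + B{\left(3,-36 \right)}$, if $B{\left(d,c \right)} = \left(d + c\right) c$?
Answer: $1188 + \sqrt{102} \approx 1198.1$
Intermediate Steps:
$B{\left(d,c \right)} = c \left(c + d\right)$ ($B{\left(d,c \right)} = \left(c + d\right) c = c \left(c + d\right)$)
$\sqrt{2178 - 2076} + B{\left(3,-36 \right)} = \sqrt{2178 - 2076} - 36 \left(-36 + 3\right) = \sqrt{102} - -1188 = \sqrt{102} + 1188 = 1188 + \sqrt{102}$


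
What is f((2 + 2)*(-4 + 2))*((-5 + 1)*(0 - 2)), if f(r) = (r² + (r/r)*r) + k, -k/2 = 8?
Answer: 320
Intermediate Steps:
k = -16 (k = -2*8 = -16)
f(r) = -16 + r + r² (f(r) = (r² + (r/r)*r) - 16 = (r² + 1*r) - 16 = (r² + r) - 16 = (r + r²) - 16 = -16 + r + r²)
f((2 + 2)*(-4 + 2))*((-5 + 1)*(0 - 2)) = (-16 + (2 + 2)*(-4 + 2) + ((2 + 2)*(-4 + 2))²)*((-5 + 1)*(0 - 2)) = (-16 + 4*(-2) + (4*(-2))²)*(-4*(-2)) = (-16 - 8 + (-8)²)*8 = (-16 - 8 + 64)*8 = 40*8 = 320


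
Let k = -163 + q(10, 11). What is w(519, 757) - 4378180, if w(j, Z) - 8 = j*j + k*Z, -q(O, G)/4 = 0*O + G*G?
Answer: -4598590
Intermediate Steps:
q(O, G) = -4*G² (q(O, G) = -4*(0*O + G*G) = -4*(0 + G²) = -4*G²)
k = -647 (k = -163 - 4*11² = -163 - 4*121 = -163 - 484 = -647)
w(j, Z) = 8 + j² - 647*Z (w(j, Z) = 8 + (j*j - 647*Z) = 8 + (j² - 647*Z) = 8 + j² - 647*Z)
w(519, 757) - 4378180 = (8 + 519² - 647*757) - 4378180 = (8 + 269361 - 489779) - 4378180 = -220410 - 4378180 = -4598590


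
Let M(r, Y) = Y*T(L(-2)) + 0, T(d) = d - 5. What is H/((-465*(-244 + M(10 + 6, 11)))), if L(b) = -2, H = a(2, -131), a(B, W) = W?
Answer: -131/149265 ≈ -0.00087763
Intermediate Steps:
H = -131
T(d) = -5 + d
M(r, Y) = -7*Y (M(r, Y) = Y*(-5 - 2) + 0 = Y*(-7) + 0 = -7*Y + 0 = -7*Y)
H/((-465*(-244 + M(10 + 6, 11)))) = -131*(-1/(465*(-244 - 7*11))) = -131*(-1/(465*(-244 - 77))) = -131/((-465*(-321))) = -131/149265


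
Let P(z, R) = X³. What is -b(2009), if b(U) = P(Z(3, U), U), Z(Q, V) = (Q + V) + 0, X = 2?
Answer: -8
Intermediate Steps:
Z(Q, V) = Q + V
P(z, R) = 8 (P(z, R) = 2³ = 8)
b(U) = 8
-b(2009) = -1*8 = -8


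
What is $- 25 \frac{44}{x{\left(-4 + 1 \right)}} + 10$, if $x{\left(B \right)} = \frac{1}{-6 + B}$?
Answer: $9910$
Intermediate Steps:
$- 25 \frac{44}{x{\left(-4 + 1 \right)}} + 10 = - 25 \frac{44}{\frac{1}{-6 + \left(-4 + 1\right)}} + 10 = - 25 \frac{44}{\frac{1}{-6 - 3}} + 10 = - 25 \frac{44}{\frac{1}{-9}} + 10 = - 25 \frac{44}{- \frac{1}{9}} + 10 = - 25 \cdot 44 \left(-9\right) + 10 = \left(-25\right) \left(-396\right) + 10 = 9900 + 10 = 9910$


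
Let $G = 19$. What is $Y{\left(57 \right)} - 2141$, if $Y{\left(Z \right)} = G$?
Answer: $-2122$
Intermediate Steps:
$Y{\left(Z \right)} = 19$
$Y{\left(57 \right)} - 2141 = 19 - 2141 = -2122$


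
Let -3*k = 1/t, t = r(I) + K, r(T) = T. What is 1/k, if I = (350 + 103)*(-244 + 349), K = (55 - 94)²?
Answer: -147258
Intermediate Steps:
K = 1521 (K = (-39)² = 1521)
I = 47565 (I = 453*105 = 47565)
t = 49086 (t = 47565 + 1521 = 49086)
k = -1/147258 (k = -⅓/49086 = -⅓*1/49086 = -1/147258 ≈ -6.7908e-6)
1/k = 1/(-1/147258) = -147258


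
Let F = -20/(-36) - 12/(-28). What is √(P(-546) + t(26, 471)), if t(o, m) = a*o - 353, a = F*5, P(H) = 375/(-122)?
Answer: I*√1497457402/2562 ≈ 15.104*I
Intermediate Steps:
F = 62/63 (F = -20*(-1/36) - 12*(-1/28) = 5/9 + 3/7 = 62/63 ≈ 0.98413)
P(H) = -375/122 (P(H) = 375*(-1/122) = -375/122)
a = 310/63 (a = (62/63)*5 = 310/63 ≈ 4.9206)
t(o, m) = -353 + 310*o/63 (t(o, m) = 310*o/63 - 353 = -353 + 310*o/63)
√(P(-546) + t(26, 471)) = √(-375/122 + (-353 + (310/63)*26)) = √(-375/122 + (-353 + 8060/63)) = √(-375/122 - 14179/63) = √(-1753463/7686) = I*√1497457402/2562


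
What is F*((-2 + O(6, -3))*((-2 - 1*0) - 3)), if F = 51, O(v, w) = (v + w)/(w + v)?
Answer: 255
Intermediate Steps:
O(v, w) = 1 (O(v, w) = (v + w)/(v + w) = 1)
F*((-2 + O(6, -3))*((-2 - 1*0) - 3)) = 51*((-2 + 1)*((-2 - 1*0) - 3)) = 51*(-((-2 + 0) - 3)) = 51*(-(-2 - 3)) = 51*(-1*(-5)) = 51*5 = 255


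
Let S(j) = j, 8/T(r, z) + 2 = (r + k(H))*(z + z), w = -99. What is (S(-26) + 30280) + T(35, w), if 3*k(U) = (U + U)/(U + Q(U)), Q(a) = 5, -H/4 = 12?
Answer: 2302420076/76103 ≈ 30254.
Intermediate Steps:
H = -48 (H = -4*12 = -48)
k(U) = 2*U/(3*(5 + U)) (k(U) = ((U + U)/(U + 5))/3 = ((2*U)/(5 + U))/3 = (2*U/(5 + U))/3 = 2*U/(3*(5 + U)))
T(r, z) = 8/(-2 + 2*z*(32/43 + r)) (T(r, z) = 8/(-2 + (r + (⅔)*(-48)/(5 - 48))*(z + z)) = 8/(-2 + (r + (⅔)*(-48)/(-43))*(2*z)) = 8/(-2 + (r + (⅔)*(-48)*(-1/43))*(2*z)) = 8/(-2 + (r + 32/43)*(2*z)) = 8/(-2 + (32/43 + r)*(2*z)) = 8/(-2 + 2*z*(32/43 + r)))
(S(-26) + 30280) + T(35, w) = (-26 + 30280) + 172/(-43 + 32*(-99) + 43*35*(-99)) = 30254 + 172/(-43 - 3168 - 148995) = 30254 + 172/(-152206) = 30254 + 172*(-1/152206) = 30254 - 86/76103 = 2302420076/76103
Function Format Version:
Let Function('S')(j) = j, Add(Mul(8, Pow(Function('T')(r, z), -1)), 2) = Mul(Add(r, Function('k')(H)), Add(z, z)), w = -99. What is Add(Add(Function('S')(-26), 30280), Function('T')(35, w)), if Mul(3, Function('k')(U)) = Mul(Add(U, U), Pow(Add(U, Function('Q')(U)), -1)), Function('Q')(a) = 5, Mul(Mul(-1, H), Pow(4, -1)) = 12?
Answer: Rational(2302420076, 76103) ≈ 30254.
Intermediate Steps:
H = -48 (H = Mul(-4, 12) = -48)
Function('k')(U) = Mul(Rational(2, 3), U, Pow(Add(5, U), -1)) (Function('k')(U) = Mul(Rational(1, 3), Mul(Add(U, U), Pow(Add(U, 5), -1))) = Mul(Rational(1, 3), Mul(Mul(2, U), Pow(Add(5, U), -1))) = Mul(Rational(1, 3), Mul(2, U, Pow(Add(5, U), -1))) = Mul(Rational(2, 3), U, Pow(Add(5, U), -1)))
Function('T')(r, z) = Mul(8, Pow(Add(-2, Mul(2, z, Add(Rational(32, 43), r))), -1)) (Function('T')(r, z) = Mul(8, Pow(Add(-2, Mul(Add(r, Mul(Rational(2, 3), -48, Pow(Add(5, -48), -1))), Add(z, z))), -1)) = Mul(8, Pow(Add(-2, Mul(Add(r, Mul(Rational(2, 3), -48, Pow(-43, -1))), Mul(2, z))), -1)) = Mul(8, Pow(Add(-2, Mul(Add(r, Mul(Rational(2, 3), -48, Rational(-1, 43))), Mul(2, z))), -1)) = Mul(8, Pow(Add(-2, Mul(Add(r, Rational(32, 43)), Mul(2, z))), -1)) = Mul(8, Pow(Add(-2, Mul(Add(Rational(32, 43), r), Mul(2, z))), -1)) = Mul(8, Pow(Add(-2, Mul(2, z, Add(Rational(32, 43), r))), -1)))
Add(Add(Function('S')(-26), 30280), Function('T')(35, w)) = Add(Add(-26, 30280), Mul(172, Pow(Add(-43, Mul(32, -99), Mul(43, 35, -99)), -1))) = Add(30254, Mul(172, Pow(Add(-43, -3168, -148995), -1))) = Add(30254, Mul(172, Pow(-152206, -1))) = Add(30254, Mul(172, Rational(-1, 152206))) = Add(30254, Rational(-86, 76103)) = Rational(2302420076, 76103)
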